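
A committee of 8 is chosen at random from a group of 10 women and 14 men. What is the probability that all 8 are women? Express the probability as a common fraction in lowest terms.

5/81719

There are C(24,8) = 735471 possible selections.
Selections with all women: C(10,8) = 45.
Probability = 45/735471 = 5/81719.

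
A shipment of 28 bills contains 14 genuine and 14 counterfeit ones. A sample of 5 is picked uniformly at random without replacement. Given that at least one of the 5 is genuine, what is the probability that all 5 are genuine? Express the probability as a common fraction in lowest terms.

Work in counts. Selections with at least one genuine: C(28,5) − C(14,5) = 98280 − 2002 = 96278.
Of those, selections where all 5 are genuine: C(14,5) = 2002.
Conditional probability = 2002/96278 = 11/529.

11/529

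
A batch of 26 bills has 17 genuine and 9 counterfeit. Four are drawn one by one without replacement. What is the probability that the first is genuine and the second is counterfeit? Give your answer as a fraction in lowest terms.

Multiply the conditional probabilities at each draw: 17/26 · 9/25 = 153/650.

153/650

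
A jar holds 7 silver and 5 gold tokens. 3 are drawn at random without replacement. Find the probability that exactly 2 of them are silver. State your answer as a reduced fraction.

There are C(12,3) = 220 ways to choose 3 from 12.
Selections with exactly 2 silver: choose 2 of the 7 silver and 1 of the 5 gold, C(7,2)·C(5,1) = 21·5 = 105.
Probability = 105/220 = 21/44.

21/44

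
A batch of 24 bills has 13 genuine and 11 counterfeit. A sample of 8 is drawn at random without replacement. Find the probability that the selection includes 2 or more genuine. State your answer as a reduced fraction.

7384/7429

Total selections: C(24,8) = 735471.
Favorable selections (2 or more genuine): C(13,2)·C(11,6) + C(13,3)·C(11,5) + C(13,4)·C(11,4) + C(13,5)·C(11,3) + C(13,6)·C(11,2) + C(13,7)·C(11,1) + C(13,8)·C(11,0) = 36036 + 132132 + 235950 + 212355 + 94380 + 18876 + 1287 = 731016.
Probability = 731016/735471 = 7384/7429.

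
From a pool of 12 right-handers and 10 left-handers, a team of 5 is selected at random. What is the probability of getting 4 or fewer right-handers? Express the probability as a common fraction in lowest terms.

There are C(22,5) = 26334 ways to choose the 5.
The complement is exactly 5 right-handers: C(12,5)·C(10,0) = 792.
Probability = 1 − 792/26334 = 25542/26334 = 129/133.

129/133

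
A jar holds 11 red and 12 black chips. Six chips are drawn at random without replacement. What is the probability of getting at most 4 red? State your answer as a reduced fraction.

411/437

There are C(23,6) = 100947 ways to choose the 6.
Favorable selections (at most 4 red): C(11,0)·C(12,6) + C(11,1)·C(12,5) + C(11,2)·C(12,4) + C(11,3)·C(12,3) + C(11,4)·C(12,2) = 924 + 8712 + 27225 + 36300 + 21780 = 94941.
Probability = 94941/100947 = 411/437.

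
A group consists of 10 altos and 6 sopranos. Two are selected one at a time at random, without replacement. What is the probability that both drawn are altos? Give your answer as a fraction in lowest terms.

3/8

Multiply the conditional probabilities at each draw: 10/16 · 9/15 = 90/240 = 3/8.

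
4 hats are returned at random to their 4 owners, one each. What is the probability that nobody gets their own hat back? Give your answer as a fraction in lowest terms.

3/8

There are 4! = 24 assignments.
By inclusion-exclusion, assignments with no fixed points: C(4,0)·4! − C(4,1)·3! + C(4,2)·2! − C(4,3)·1! + C(4,4)·0! = 9.
Probability = 9/24 = 3/8.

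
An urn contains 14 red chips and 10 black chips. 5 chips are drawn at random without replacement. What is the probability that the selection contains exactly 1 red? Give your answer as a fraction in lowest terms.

There are C(24,5) = 42504 ways to choose 5 from 24.
Selections with exactly 1 red: choose 1 of the 14 red and 4 of the 10 black, C(14,1)·C(10,4) = 14·210 = 2940.
Probability = 2940/42504 = 35/506.

35/506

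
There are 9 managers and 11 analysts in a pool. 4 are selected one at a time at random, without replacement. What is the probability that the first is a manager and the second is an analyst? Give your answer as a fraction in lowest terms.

Multiply the conditional probabilities at each draw: 9/20 · 11/19 = 99/380.

99/380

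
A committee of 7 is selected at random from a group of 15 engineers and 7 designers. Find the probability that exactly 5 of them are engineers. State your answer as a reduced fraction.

Total number of selections: C(22,7) = 170544.
Selections with exactly 5 engineers: choose 5 of the 15 engineers and 2 of the 7 designers, C(15,5)·C(7,2) = 3003·21 = 63063.
Probability = 63063/170544 = 1911/5168.

1911/5168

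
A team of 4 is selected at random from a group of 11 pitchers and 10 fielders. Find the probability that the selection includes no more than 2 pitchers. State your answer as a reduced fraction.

89/133

There are C(21,4) = 5985 ways to choose the 4.
Count the complement (more than 2 pitchers): C(11,3)·C(10,1) + C(11,4)·C(10,0) = 1650 + 330 = 1980.
Probability = 1 − 1980/5985 = 4005/5985 = 89/133.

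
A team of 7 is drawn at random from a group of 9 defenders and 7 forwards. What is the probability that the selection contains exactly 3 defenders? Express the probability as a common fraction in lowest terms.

The sample space is all 7-subsets of the 16: C(16,7) = 11440.
Selections with exactly 3 defenders: choose 3 of the 9 defenders and 4 of the 7 forwards, C(9,3)·C(7,4) = 84·35 = 2940.
Probability = 2940/11440 = 147/572.

147/572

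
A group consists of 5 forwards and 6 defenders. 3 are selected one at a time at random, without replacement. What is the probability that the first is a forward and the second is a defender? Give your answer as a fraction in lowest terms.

Multiply the conditional probabilities at each draw: 5/11 · 6/10 = 30/110 = 3/11.

3/11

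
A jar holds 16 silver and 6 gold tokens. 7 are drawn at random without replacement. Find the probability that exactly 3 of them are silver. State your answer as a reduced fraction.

Total number of selections: C(22,7) = 170544.
Selections with exactly 3 silver: choose 3 of the 16 silver and 4 of the 6 gold, C(16,3)·C(6,4) = 560·15 = 8400.
Probability = 8400/170544 = 175/3553.

175/3553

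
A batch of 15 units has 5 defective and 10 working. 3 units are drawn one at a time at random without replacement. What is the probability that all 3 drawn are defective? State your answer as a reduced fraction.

2/91

Multiply the conditional probabilities at each draw: 5/15 · 4/14 · 3/13 = 60/2730 = 2/91.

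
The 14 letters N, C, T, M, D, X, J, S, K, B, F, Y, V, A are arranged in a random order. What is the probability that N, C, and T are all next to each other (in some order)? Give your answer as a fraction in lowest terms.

There are 14! = 87178291200 arrangements.
Treat the three as one block: 12! placements × 3! orders within the block = 479001600·6 = 2874009600.
Probability = 2874009600/87178291200 = 3/91.

3/91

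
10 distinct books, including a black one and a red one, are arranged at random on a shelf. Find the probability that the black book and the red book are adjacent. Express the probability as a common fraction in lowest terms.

1/5

There are 10! = 3628800 arrangements.
Treat the black book and the red book as a block: 9! arrangements of the blocks × 2 orders within the block = 2·362880 = 725760.
Probability = 725760/3628800 = 1/5.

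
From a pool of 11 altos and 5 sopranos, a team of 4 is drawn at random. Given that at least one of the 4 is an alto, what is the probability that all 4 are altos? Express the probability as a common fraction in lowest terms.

2/11

Work in counts. Selections with at least one alto: C(16,4) − C(5,4) = 1820 − 5 = 1815.
Of those, selections where all 4 are altos: C(11,4) = 330.
Conditional probability = 330/1815 = 2/11.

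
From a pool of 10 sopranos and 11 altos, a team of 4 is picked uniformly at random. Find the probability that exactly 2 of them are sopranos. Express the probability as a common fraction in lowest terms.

There are C(21,4) = 5985 ways to choose 4 from 21.
Selections with exactly 2 sopranos: choose 2 of the 10 sopranos and 2 of the 11 altos, C(10,2)·C(11,2) = 45·55 = 2475.
Probability = 2475/5985 = 55/133.

55/133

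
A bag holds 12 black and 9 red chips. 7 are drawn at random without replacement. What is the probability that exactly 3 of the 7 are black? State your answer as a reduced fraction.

There are C(21,7) = 116280 ways to choose 7 from 21.
Selections with exactly 3 black: choose 3 of the 12 black and 4 of the 9 red, C(12,3)·C(9,4) = 220·126 = 27720.
Probability = 27720/116280 = 77/323.

77/323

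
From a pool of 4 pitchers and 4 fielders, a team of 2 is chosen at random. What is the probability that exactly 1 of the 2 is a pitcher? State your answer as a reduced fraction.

Total number of selections: C(8,2) = 28.
Selections with exactly 1 pitcher: choose 1 of the 4 pitchers and 1 of the 4 fielders, C(4,1)·C(4,1) = 4·4 = 16.
Probability = 16/28 = 4/7.

4/7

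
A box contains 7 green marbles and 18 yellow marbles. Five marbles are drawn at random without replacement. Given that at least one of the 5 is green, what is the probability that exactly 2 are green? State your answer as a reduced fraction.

Work in counts. Selections with at least one green: C(25,5) − C(18,5) = 53130 − 8568 = 44562.
Of those, selections where exactly 2 are green: C(7,2)·C(18,3) = 21·816 = 17136.
Conditional probability = 17136/44562 = 408/1061.

408/1061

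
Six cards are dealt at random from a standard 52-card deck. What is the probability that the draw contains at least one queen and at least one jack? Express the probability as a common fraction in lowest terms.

There are C(52,6) = 20358520 possible draws.
By inclusion-exclusion on the complements, draws missing all queens or all jacks: C(48,6) + C(48,6) − C(44,6) = 12271512 + 12271512 − 7059052 = 17483972.
So draws with at least one of each: 20358520 − 17483972 = 2874548, probability 2874548/20358520 = 718637/5089630.

718637/5089630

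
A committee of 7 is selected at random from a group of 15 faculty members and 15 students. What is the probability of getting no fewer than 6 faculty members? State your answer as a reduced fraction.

Total selections: C(30,7) = 2035800.
Favorable selections (no fewer than 6 faculty members): C(15,6)·C(15,1) + C(15,7)·C(15,0) = 75075 + 6435 = 81510.
Probability = 81510/2035800 = 209/5220.

209/5220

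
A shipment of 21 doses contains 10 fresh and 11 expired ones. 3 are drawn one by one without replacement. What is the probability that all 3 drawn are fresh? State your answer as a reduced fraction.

12/133

Multiply the conditional probabilities at each draw: 10/21 · 9/20 · 8/19 = 720/7980 = 12/133.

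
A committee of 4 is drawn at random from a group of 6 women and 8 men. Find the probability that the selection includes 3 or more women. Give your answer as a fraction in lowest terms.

There are C(14,4) = 1001 ways to choose the 4.
Favorable selections (3 or more women): C(6,3)·C(8,1) + C(6,4)·C(8,0) = 160 + 15 = 175.
Probability = 175/1001 = 25/143.

25/143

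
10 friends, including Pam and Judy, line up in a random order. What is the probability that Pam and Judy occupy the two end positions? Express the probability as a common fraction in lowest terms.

There are 10! = 3628800 arrangements.
Place Pam and Judy at the ends in 2 ways, arrange the remaining 8 in 8! = 40320 ways: 2·40320 = 80640.
Probability = 80640/3628800 = 1/45.

1/45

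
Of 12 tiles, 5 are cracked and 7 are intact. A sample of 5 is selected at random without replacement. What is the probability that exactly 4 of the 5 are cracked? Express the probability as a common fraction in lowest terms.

35/792

The sample space is all 5-subsets of the 12: C(12,5) = 792.
Selections with exactly 4 cracked: choose 4 of the 5 cracked and 1 of the 7 intact, C(5,4)·C(7,1) = 5·7 = 35.
Probability = 35/792.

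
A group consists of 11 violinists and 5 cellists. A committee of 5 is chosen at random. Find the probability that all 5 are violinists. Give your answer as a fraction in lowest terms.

11/104

There are C(16,5) = 4368 possible selections.
Selections with all violinists: C(11,5) = 462.
Probability = 462/4368 = 11/104.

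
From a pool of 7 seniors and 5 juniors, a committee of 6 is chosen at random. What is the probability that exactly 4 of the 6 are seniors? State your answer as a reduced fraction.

25/66

The sample space is all 6-subsets of the 12: C(12,6) = 924.
Selections with exactly 4 seniors: choose 4 of the 7 seniors and 2 of the 5 juniors, C(7,4)·C(5,2) = 35·10 = 350.
Probability = 350/924 = 25/66.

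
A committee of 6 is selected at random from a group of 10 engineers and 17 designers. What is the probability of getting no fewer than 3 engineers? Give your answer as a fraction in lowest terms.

Total selections: C(27,6) = 296010.
Favorable selections (no fewer than 3 engineers): C(10,3)·C(17,3) + C(10,4)·C(17,2) + C(10,5)·C(17,1) + C(10,6)·C(17,0) = 81600 + 28560 + 4284 + 210 = 114654.
Probability = 114654/296010 = 19109/49335.

19109/49335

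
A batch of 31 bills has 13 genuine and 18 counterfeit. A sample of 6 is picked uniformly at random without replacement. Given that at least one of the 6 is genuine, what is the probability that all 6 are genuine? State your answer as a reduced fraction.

Work in counts. Selections with at least one genuine: C(31,6) − C(18,6) = 736281 − 18564 = 717717.
Of those, selections where all 6 are genuine: C(13,6) = 1716.
Conditional probability = 1716/717717 = 4/1673.

4/1673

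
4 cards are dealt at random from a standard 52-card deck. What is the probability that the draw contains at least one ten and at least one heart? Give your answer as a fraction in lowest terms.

There are C(52,4) = 270725 possible draws.
By inclusion-exclusion on the complements, draws missing all tens or all hearts: C(48,4) + C(39,4) − C(36,4) = 194580 + 82251 − 58905 = 217926.
So draws with at least one of each: 270725 − 217926 = 52799, probability 52799/270725.

52799/270725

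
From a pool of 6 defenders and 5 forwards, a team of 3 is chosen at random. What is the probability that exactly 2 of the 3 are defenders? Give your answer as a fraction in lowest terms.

Total number of selections: C(11,3) = 165.
Selections with exactly 2 defenders: choose 2 of the 6 defenders and 1 of the 5 forwards, C(6,2)·C(5,1) = 15·5 = 75.
Probability = 75/165 = 5/11.

5/11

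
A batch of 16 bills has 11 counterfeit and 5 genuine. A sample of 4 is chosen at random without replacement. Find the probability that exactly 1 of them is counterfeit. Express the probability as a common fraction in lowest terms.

The sample space is all 4-subsets of the 16: C(16,4) = 1820.
Selections with exactly 1 counterfeit: choose 1 of the 11 counterfeit and 3 of the 5 genuine, C(11,1)·C(5,3) = 11·10 = 110.
Probability = 110/1820 = 11/182.

11/182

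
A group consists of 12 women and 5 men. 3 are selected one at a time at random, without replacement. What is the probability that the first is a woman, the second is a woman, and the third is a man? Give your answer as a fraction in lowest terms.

11/68

Multiply the conditional probabilities at each draw: 12/17 · 11/16 · 5/15 = 660/4080 = 11/68.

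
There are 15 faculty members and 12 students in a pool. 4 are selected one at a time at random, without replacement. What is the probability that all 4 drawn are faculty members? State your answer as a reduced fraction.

7/90

Multiply the conditional probabilities at each draw: 15/27 · 14/26 · 13/25 · 12/24 = 32760/421200 = 7/90.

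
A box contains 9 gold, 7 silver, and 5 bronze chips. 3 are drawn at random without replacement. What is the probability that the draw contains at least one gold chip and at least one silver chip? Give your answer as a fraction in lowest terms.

54/95

There are C(21,3) = 1330 possible draws.
By inclusion-exclusion on the complements, draws missing all gold or all silver: C(12,3) + C(14,3) − C(5,3) = 220 + 364 − 10 = 574.
So draws with at least one of each: 1330 − 574 = 756, probability 756/1330 = 54/95.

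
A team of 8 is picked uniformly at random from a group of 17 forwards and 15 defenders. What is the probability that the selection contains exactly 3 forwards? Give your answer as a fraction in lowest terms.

2618/13485

There are C(32,8) = 10518300 ways to choose 8 from 32.
Selections with exactly 3 forwards: choose 3 of the 17 forwards and 5 of the 15 defenders, C(17,3)·C(15,5) = 680·3003 = 2042040.
Probability = 2042040/10518300 = 2618/13485.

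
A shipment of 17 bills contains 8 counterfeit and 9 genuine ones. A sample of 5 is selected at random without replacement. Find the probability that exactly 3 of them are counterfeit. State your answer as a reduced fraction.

72/221

There are C(17,5) = 6188 ways to choose 5 from 17.
Selections with exactly 3 counterfeit: choose 3 of the 8 counterfeit and 2 of the 9 genuine, C(8,3)·C(9,2) = 56·36 = 2016.
Probability = 2016/6188 = 72/221.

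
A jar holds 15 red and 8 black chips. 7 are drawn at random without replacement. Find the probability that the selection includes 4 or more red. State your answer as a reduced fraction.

206999/245157

Total selections: C(23,7) = 245157.
Favorable selections (4 or more red): C(15,4)·C(8,3) + C(15,5)·C(8,2) + C(15,6)·C(8,1) + C(15,7)·C(8,0) = 76440 + 84084 + 40040 + 6435 = 206999.
Probability = 206999/245157.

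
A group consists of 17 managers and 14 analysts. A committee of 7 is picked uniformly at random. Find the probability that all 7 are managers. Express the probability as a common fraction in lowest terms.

1496/202275

There are C(31,7) = 2629575 possible selections.
Selections with all managers: C(17,7) = 19448.
Probability = 19448/2629575 = 1496/202275.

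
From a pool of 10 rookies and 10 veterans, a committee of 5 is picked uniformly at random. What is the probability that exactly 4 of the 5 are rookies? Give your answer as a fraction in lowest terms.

175/1292

Total number of selections: C(20,5) = 15504.
Selections with exactly 4 rookies: choose 4 of the 10 rookies and 1 of the 10 veterans, C(10,4)·C(10,1) = 210·10 = 2100.
Probability = 2100/15504 = 175/1292.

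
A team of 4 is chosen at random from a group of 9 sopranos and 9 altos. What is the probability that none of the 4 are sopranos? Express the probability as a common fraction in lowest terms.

7/170

There are C(18,4) = 3060 possible selections.
Selections with no sopranos (all altos): C(9,4) = 126.
Probability = 126/3060 = 7/170.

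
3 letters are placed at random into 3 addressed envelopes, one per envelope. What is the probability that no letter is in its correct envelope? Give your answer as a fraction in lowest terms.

1/3

There are 3! = 6 assignments.
By inclusion-exclusion, assignments with no fixed points: C(3,0)·3! − C(3,1)·2! + C(3,2)·1! − C(3,3)·0! = 2.
Probability = 2/6 = 1/3.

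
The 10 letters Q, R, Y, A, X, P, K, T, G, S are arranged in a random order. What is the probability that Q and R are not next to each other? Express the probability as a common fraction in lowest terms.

There are 10! = 3628800 arrangements.
Arrangements with Q and R adjacent: 2·9! = 725760.
So not adjacent: 3628800 − 725760 = 2903040, probability 2903040/3628800 = 4/5.

4/5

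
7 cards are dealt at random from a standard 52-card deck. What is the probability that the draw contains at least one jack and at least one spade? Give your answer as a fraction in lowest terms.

53122231/133784560

There are C(52,7) = 133784560 possible draws.
By inclusion-exclusion on the complements, draws missing all jacks or all spades: C(48,7) + C(39,7) − C(36,7) = 73629072 + 15380937 − 8347680 = 80662329.
So draws with at least one of each: 133784560 − 80662329 = 53122231, probability 53122231/133784560.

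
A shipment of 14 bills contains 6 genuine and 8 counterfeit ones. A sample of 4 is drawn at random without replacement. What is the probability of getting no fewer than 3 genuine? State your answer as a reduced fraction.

There are C(14,4) = 1001 ways to choose the 4.
Favorable selections (no fewer than 3 genuine): C(6,3)·C(8,1) + C(6,4)·C(8,0) = 160 + 15 = 175.
Probability = 175/1001 = 25/143.

25/143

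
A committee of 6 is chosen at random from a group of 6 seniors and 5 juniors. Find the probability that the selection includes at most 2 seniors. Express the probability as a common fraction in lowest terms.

Total selections: C(11,6) = 462.
Favorable selections (at most 2 seniors): C(6,1)·C(5,5) + C(6,2)·C(5,4) = 6 + 75 = 81.
Probability = 81/462 = 27/154.

27/154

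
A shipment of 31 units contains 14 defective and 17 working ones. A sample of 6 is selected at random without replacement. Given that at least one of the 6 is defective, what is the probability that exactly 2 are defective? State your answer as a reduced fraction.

Work in counts. Selections with at least one defective: C(31,6) − C(17,6) = 736281 − 12376 = 723905.
Of those, selections where exactly 2 are defective: C(14,2)·C(17,4) = 91·2380 = 216580.
Conditional probability = 216580/723905 = 476/1591.

476/1591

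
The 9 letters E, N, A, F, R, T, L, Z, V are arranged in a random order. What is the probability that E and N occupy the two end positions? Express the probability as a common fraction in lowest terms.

There are 9! = 362880 arrangements.
Place E and N at the ends in 2 ways, arrange the remaining 7 in 7! = 5040 ways: 2·5040 = 10080.
Probability = 10080/362880 = 1/36.

1/36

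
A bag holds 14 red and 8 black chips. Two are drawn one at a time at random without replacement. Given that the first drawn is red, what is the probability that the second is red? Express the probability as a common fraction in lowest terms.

After removing one red, 21 remain: 13 red and 8 black.
So the probability the next is red is 13/21.

13/21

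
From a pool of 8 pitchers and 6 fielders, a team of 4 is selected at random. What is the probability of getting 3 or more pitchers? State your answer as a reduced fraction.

58/143

Total selections: C(14,4) = 1001.
Favorable selections (3 or more pitchers): C(8,3)·C(6,1) + C(8,4)·C(6,0) = 336 + 70 = 406.
Probability = 406/1001 = 58/143.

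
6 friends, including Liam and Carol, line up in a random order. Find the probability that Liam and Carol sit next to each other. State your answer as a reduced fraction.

There are 6! = 720 arrangements.
Treat Liam and Carol as a block: 5! arrangements of the blocks × 2 orders within the block = 2·120 = 240.
Probability = 240/720 = 1/3.

1/3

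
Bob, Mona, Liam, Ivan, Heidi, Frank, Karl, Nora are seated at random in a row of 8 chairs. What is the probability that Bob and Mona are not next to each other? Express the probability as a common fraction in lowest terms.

There are 8! = 40320 arrangements.
Arrangements with Bob and Mona adjacent: 2·7! = 10080.
So not adjacent: 40320 − 10080 = 30240, probability 30240/40320 = 3/4.

3/4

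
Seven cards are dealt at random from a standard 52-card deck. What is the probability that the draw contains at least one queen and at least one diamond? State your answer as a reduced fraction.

There are C(52,7) = 133784560 possible draws.
By inclusion-exclusion on the complements, draws missing all queens or all diamonds: C(48,7) + C(39,7) − C(36,7) = 73629072 + 15380937 − 8347680 = 80662329.
So draws with at least one of each: 133784560 − 80662329 = 53122231, probability 53122231/133784560.

53122231/133784560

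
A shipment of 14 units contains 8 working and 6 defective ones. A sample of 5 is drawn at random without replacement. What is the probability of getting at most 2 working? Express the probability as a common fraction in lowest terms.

Total selections: C(14,5) = 2002.
Favorable selections (at most 2 working): C(8,0)·C(6,5) + C(8,1)·C(6,4) + C(8,2)·C(6,3) = 6 + 120 + 560 = 686.
Probability = 686/2002 = 49/143.

49/143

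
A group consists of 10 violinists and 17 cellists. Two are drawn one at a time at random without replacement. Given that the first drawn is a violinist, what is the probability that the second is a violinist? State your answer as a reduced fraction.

9/26

After removing one violinist, 26 remain: 9 violinists and 17 cellists.
So the probability the next is a violinist is 9/26.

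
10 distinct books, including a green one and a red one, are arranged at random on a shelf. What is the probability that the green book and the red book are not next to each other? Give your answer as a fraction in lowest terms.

There are 10! = 3628800 arrangements.
Arrangements with the green book and the red book adjacent: 2·9! = 725760.
So not adjacent: 3628800 − 725760 = 2903040, probability 2903040/3628800 = 4/5.

4/5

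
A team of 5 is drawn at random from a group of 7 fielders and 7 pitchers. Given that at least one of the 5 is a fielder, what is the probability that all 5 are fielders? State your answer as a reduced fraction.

Work in counts. Selections with at least one fielder: C(14,5) − C(7,5) = 2002 − 21 = 1981.
Of those, selections where all 5 are fielders: C(7,5) = 21.
Conditional probability = 21/1981 = 3/283.

3/283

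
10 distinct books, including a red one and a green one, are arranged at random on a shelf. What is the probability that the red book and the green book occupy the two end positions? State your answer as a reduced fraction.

1/45

There are 10! = 3628800 arrangements.
Place the red book and the green book at the ends in 2 ways, arrange the remaining 8 in 8! = 40320 ways: 2·40320 = 80640.
Probability = 80640/3628800 = 1/45.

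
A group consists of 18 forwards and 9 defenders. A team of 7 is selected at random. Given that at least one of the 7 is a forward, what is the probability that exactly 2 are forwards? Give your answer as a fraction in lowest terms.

1071/49333

Work in counts. Selections with at least one forward: C(27,7) − C(9,7) = 888030 − 36 = 887994.
Of those, selections where exactly 2 are forwards: C(18,2)·C(9,5) = 153·126 = 19278.
Conditional probability = 19278/887994 = 1071/49333.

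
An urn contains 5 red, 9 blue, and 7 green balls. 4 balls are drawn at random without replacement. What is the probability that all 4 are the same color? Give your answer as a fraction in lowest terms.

166/5985

There are C(21,4) = 5985 ways to draw 4 balls.
All same color: C(5,4) + C(9,4) + C(7,4) = 5 + 126 + 35 = 166.
Probability = 166/5985.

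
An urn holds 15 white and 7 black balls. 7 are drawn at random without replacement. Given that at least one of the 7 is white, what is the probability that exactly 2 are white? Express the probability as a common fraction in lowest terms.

Work in counts. Selections with at least one white: C(22,7) − C(7,7) = 170544 − 1 = 170543.
Of those, selections where exactly 2 are white: C(15,2)·C(7,5) = 105·21 = 2205.
Conditional probability = 2205/170543.

2205/170543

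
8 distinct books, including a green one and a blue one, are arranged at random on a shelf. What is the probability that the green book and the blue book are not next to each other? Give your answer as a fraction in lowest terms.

3/4

There are 8! = 40320 arrangements.
Arrangements with the green book and the blue book adjacent: 2·7! = 10080.
So not adjacent: 40320 − 10080 = 30240, probability 30240/40320 = 3/4.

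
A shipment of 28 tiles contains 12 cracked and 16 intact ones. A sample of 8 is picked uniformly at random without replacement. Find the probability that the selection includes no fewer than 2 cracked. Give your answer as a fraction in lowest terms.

197/207

There are C(28,8) = 3108105 ways to choose the 8.
Count the complement (fewer than 2 cracked): C(12,0)·C(16,8) + C(12,1)·C(16,7) = 12870 + 137280 = 150150.
Probability = 1 − 150150/3108105 = 2957955/3108105 = 197/207.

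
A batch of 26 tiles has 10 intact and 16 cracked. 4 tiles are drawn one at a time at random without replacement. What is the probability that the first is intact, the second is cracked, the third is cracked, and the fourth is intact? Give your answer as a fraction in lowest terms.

Multiply the conditional probabilities at each draw: 10/26 · 16/25 · 15/24 · 9/23 = 21600/358800 = 18/299.

18/299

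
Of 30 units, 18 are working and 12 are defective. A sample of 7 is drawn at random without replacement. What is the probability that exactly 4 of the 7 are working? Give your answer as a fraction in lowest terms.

374/1131

Total number of selections: C(30,7) = 2035800.
Selections with exactly 4 working: choose 4 of the 18 working and 3 of the 12 defective, C(18,4)·C(12,3) = 3060·220 = 673200.
Probability = 673200/2035800 = 374/1131.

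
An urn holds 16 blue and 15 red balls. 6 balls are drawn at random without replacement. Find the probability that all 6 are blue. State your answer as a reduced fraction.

88/8091

There are C(31,6) = 736281 possible selections.
Selections with all blue: C(16,6) = 8008.
Probability = 8008/736281 = 88/8091.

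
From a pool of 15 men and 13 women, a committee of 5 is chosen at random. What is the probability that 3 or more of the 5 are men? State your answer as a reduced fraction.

103/180

There are C(28,5) = 98280 ways to choose the 5.
Favorable selections (3 or more men): C(15,3)·C(13,2) + C(15,4)·C(13,1) + C(15,5)·C(13,0) = 35490 + 17745 + 3003 = 56238.
Probability = 56238/98280 = 103/180.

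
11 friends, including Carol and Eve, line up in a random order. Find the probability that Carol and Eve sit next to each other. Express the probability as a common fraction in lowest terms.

2/11

There are 11! = 39916800 arrangements.
Treat Carol and Eve as a block: 10! arrangements of the blocks × 2 orders within the block = 2·3628800 = 7257600.
Probability = 7257600/39916800 = 2/11.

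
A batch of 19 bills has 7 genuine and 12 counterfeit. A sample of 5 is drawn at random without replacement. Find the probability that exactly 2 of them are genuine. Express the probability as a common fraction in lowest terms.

The sample space is all 5-subsets of the 19: C(19,5) = 11628.
Selections with exactly 2 genuine: choose 2 of the 7 genuine and 3 of the 12 counterfeit, C(7,2)·C(12,3) = 21·220 = 4620.
Probability = 4620/11628 = 385/969.

385/969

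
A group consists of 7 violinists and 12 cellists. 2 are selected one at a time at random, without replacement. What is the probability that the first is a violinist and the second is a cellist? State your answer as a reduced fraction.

14/57

Multiply the conditional probabilities at each draw: 7/19 · 12/18 = 84/342 = 14/57.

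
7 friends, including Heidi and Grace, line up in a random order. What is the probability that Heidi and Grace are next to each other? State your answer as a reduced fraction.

There are 7! = 5040 arrangements.
Treat Heidi and Grace as a block: 6! arrangements of the blocks × 2 orders within the block = 2·720 = 1440.
Probability = 1440/5040 = 2/7.

2/7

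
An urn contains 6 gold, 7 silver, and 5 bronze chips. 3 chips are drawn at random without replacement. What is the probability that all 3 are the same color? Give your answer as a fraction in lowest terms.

There are C(18,3) = 816 ways to draw 3 chips.
All same color: C(6,3) + C(7,3) + C(5,3) = 20 + 35 + 10 = 65.
Probability = 65/816.

65/816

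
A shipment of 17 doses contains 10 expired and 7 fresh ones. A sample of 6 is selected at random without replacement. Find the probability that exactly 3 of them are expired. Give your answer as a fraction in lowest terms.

There are C(17,6) = 12376 ways to choose 6 from 17.
Selections with exactly 3 expired: choose 3 of the 10 expired and 3 of the 7 fresh, C(10,3)·C(7,3) = 120·35 = 4200.
Probability = 4200/12376 = 75/221.

75/221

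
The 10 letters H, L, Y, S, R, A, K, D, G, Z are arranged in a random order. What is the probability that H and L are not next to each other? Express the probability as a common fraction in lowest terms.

There are 10! = 3628800 arrangements.
Arrangements with H and L adjacent: 2·9! = 725760.
So not adjacent: 3628800 − 725760 = 2903040, probability 2903040/3628800 = 4/5.

4/5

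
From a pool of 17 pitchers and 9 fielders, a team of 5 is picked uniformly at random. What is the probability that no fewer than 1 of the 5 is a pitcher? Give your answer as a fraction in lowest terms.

32827/32890

Total selections: C(26,5) = 65780.
The complement is all 5 are fielders: C(9,5) = 126.
Probability = 1 − 126/65780 = 65654/65780 = 32827/32890.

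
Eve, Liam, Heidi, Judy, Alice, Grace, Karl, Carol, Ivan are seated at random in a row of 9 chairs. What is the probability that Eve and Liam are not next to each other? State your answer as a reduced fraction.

There are 9! = 362880 arrangements.
Arrangements with Eve and Liam adjacent: 2·8! = 80640.
So not adjacent: 362880 − 80640 = 282240, probability 282240/362880 = 7/9.

7/9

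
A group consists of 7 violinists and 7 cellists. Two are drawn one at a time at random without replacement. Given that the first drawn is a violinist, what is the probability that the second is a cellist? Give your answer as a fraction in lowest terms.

After removing one violinist, 13 remain: 6 violinists and 7 cellists.
So the probability the next is a cellist is 7/13.

7/13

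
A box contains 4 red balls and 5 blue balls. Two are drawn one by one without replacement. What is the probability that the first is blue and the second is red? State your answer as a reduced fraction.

5/18

Multiply the conditional probabilities at each draw: 5/9 · 4/8 = 20/72 = 5/18.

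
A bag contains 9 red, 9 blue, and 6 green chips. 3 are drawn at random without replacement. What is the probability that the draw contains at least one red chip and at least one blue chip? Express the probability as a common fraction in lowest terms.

567/1012

There are C(24,3) = 2024 possible draws.
By inclusion-exclusion on the complements, draws missing all red or all blue: C(15,3) + C(15,3) − C(6,3) = 455 + 455 − 20 = 890.
So draws with at least one of each: 2024 − 890 = 1134, probability 1134/2024 = 567/1012.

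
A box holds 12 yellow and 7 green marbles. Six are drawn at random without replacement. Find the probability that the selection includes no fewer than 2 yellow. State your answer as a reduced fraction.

Total selections: C(19,6) = 27132.
Count the complement (fewer than 2 yellow): C(12,0)·C(7,6) + C(12,1)·C(7,5) = 7 + 252 = 259.
Probability = 1 − 259/27132 = 26873/27132 = 3839/3876.

3839/3876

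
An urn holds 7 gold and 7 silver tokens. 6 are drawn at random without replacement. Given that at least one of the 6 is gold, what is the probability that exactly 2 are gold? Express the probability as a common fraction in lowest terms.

105/428

Work in counts. Selections with at least one gold: C(14,6) − C(7,6) = 3003 − 7 = 2996.
Of those, selections where exactly 2 are gold: C(7,2)·C(7,4) = 21·35 = 735.
Conditional probability = 735/2996 = 105/428.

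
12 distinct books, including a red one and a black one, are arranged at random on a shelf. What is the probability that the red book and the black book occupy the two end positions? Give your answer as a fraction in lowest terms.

1/66

There are 12! = 479001600 arrangements.
Place the red book and the black book at the ends in 2 ways, arrange the remaining 10 in 10! = 3628800 ways: 2·3628800 = 7257600.
Probability = 7257600/479001600 = 1/66.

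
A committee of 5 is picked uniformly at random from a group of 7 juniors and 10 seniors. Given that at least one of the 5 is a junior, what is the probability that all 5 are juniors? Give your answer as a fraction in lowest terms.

3/848

Work in counts. Selections with at least one junior: C(17,5) − C(10,5) = 6188 − 252 = 5936.
Of those, selections where all 5 are juniors: C(7,5) = 21.
Conditional probability = 21/5936 = 3/848.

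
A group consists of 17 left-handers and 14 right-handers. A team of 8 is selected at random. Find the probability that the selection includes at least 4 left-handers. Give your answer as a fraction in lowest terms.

Total selections: C(31,8) = 7888725.
Count the complement (fewer than 4 left-handers): C(17,0)·C(14,8) + C(17,1)·C(14,7) + C(17,2)·C(14,6) + C(17,3)·C(14,5) = 3003 + 58344 + 408408 + 1361360 = 1831115.
Probability = 1 − 1831115/7888725 = 6057610/7888725 = 93194/121365.

93194/121365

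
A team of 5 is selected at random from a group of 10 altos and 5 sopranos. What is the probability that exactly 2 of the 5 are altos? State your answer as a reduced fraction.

150/1001

There are C(15,5) = 3003 ways to choose 5 from 15.
Selections with exactly 2 altos: choose 2 of the 10 altos and 3 of the 5 sopranos, C(10,2)·C(5,3) = 45·10 = 450.
Probability = 450/3003 = 150/1001.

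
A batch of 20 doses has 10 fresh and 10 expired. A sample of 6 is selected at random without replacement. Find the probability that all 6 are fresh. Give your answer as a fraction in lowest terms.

There are C(20,6) = 38760 possible selections.
Selections with all fresh: C(10,6) = 210.
Probability = 210/38760 = 7/1292.

7/1292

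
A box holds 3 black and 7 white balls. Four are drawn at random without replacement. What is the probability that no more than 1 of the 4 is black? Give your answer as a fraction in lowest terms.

2/3

Total selections: C(10,4) = 210.
Favorable selections (no more than 1 black): C(3,0)·C(7,4) + C(3,1)·C(7,3) = 35 + 105 = 140.
Probability = 140/210 = 2/3.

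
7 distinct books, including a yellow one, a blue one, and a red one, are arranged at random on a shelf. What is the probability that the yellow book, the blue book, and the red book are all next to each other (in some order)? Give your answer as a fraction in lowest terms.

1/7

There are 7! = 5040 arrangements.
Treat the three as one block: 5! placements × 3! orders within the block = 120·6 = 720.
Probability = 720/5040 = 1/7.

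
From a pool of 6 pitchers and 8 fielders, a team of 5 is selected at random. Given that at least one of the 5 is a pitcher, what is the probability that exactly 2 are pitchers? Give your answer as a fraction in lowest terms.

60/139

Work in counts. Selections with at least one pitcher: C(14,5) − C(8,5) = 2002 − 56 = 1946.
Of those, selections where exactly 2 are pitchers: C(6,2)·C(8,3) = 15·56 = 840.
Conditional probability = 840/1946 = 60/139.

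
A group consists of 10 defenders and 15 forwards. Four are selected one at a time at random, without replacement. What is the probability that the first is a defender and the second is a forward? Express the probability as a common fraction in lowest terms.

1/4

Multiply the conditional probabilities at each draw: 10/25 · 15/24 = 150/600 = 1/4.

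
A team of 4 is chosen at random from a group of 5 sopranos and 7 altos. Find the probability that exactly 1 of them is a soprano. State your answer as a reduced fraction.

35/99

The sample space is all 4-subsets of the 12: C(12,4) = 495.
Selections with exactly 1 soprano: choose 1 of the 5 sopranos and 3 of the 7 altos, C(5,1)·C(7,3) = 5·35 = 175.
Probability = 175/495 = 35/99.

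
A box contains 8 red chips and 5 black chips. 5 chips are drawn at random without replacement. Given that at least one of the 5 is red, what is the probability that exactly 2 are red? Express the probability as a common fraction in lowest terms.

140/643

Work in counts. Selections with at least one red: C(13,5) − C(5,5) = 1287 − 1 = 1286.
Of those, selections where exactly 2 are red: C(8,2)·C(5,3) = 28·10 = 280.
Conditional probability = 280/1286 = 140/643.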